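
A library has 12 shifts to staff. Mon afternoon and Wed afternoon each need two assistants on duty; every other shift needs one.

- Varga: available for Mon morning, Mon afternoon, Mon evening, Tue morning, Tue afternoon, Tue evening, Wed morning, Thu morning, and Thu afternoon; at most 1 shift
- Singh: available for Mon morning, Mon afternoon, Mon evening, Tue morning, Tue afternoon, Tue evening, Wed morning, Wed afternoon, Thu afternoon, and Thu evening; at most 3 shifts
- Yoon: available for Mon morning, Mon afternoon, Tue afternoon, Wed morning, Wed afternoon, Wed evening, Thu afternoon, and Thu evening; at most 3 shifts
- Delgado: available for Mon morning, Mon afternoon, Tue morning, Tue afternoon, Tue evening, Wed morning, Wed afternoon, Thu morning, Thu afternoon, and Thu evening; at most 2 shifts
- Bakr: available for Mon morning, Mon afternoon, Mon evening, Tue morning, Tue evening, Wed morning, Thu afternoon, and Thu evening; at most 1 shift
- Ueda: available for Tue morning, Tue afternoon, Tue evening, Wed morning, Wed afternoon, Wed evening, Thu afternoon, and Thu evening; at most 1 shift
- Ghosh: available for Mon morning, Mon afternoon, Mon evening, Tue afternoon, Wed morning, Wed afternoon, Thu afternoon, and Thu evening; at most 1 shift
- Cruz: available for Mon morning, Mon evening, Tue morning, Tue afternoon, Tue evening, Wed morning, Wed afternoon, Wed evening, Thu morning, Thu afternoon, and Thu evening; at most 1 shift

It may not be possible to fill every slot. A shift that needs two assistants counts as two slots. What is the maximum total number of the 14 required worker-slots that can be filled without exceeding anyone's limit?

13

Total capacity across all assistants is 1+3+3+2+1+1+1+1 = 13, and 14 slots are needed, so at most 13 can be filled.
An assignment achieving 13: Mon morning→Bakr, Mon afternoon→Singh+Yoon, Mon evening→Singh, Tue morning→Singh, Tue afternoon→Ueda, Tue evening→Delgado, Wed morning→Cruz, Wed afternoon→Yoon+Delgado, Wed evening→Yoon, Thu morning→Varga, Thu evening→Ghosh.
Loads: Varga 1/1, Singh 3/3, Yoon 3/3, Delgado 2/2, Bakr 1/1, Ueda 1/1, Ghosh 1/1, Cruz 1/1.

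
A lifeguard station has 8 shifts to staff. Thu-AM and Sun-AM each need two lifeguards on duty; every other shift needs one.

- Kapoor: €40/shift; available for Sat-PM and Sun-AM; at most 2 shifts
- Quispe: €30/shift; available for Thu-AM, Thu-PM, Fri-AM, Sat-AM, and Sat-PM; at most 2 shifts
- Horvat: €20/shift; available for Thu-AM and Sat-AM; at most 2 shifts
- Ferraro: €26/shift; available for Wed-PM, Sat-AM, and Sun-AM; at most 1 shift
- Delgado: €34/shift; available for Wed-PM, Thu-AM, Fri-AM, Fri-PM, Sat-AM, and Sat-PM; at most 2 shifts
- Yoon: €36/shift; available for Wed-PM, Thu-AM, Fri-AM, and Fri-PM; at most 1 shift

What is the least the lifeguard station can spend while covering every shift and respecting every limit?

€310

Thu-PM can only be covered by Quispe, so that assignment is forced.
Sun-AM can only be covered by Kapoor and Ferraro, so that assignment is forced.
Picking the cheapest available lifeguard for each shift independently would cost €286, but that ignores the shift limits.
An optimal schedule: Wed-PM→Delgado, Thu-AM→Horvat+Yoon, Thu-PM→Quispe, Fri-AM→Quispe, Fri-PM→Delgado, Sat-AM→Horvat, Sat-PM→Kapoor, Sun-AM→Kapoor+Ferraro.
Total: 34 + 20 + 36 + 30 + 30 + 34 + 20 + 40 + 40 + 26 = €310.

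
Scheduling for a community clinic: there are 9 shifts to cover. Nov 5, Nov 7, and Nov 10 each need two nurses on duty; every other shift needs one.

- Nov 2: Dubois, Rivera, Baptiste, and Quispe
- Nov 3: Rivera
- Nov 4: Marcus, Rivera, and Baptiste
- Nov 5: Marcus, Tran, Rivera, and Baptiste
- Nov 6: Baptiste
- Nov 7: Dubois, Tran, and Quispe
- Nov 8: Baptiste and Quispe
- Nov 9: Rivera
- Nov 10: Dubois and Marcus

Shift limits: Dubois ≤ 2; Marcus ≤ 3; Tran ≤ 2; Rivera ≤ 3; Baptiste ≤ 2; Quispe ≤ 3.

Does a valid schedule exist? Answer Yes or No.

Nov 3 can only be covered by Rivera, so that assignment is forced.
Nov 6 can only be covered by Baptiste, so that assignment is forced.
Nov 9 can only be covered by Rivera, so that assignment is forced.
One valid schedule: Nov 2→Rivera, Nov 3→Rivera, Nov 4→Marcus, Nov 5→Marcus+Tran, Nov 6→Baptiste, Nov 7→Dubois+Tran, Nov 8→Baptiste, Nov 9→Rivera, Nov 10→Dubois+Marcus.
Loads: Dubois 2/2, Marcus 3/3, Tran 2/2, Rivera 3/3, Baptiste 2/2, Quispe 0/3 — all within limits.

Yes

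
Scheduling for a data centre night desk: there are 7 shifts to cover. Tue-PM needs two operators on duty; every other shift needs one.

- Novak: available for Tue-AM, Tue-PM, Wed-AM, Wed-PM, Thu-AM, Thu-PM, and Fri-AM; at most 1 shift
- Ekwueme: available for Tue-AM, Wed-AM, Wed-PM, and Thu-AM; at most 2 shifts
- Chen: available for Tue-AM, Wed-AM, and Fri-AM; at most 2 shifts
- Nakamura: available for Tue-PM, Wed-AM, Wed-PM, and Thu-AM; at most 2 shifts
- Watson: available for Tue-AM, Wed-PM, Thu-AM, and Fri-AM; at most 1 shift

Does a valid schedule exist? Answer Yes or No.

No

Total capacity is 8 and 8 slots are needed, so capacity alone doesn't rule it out.
Shifts {Tue-PM, Thu-PM} need 3 worker-slots in total, but the operators available for any of those shifts (Novak and Nakamura) can supply at most 2 among them. So no valid schedule exists.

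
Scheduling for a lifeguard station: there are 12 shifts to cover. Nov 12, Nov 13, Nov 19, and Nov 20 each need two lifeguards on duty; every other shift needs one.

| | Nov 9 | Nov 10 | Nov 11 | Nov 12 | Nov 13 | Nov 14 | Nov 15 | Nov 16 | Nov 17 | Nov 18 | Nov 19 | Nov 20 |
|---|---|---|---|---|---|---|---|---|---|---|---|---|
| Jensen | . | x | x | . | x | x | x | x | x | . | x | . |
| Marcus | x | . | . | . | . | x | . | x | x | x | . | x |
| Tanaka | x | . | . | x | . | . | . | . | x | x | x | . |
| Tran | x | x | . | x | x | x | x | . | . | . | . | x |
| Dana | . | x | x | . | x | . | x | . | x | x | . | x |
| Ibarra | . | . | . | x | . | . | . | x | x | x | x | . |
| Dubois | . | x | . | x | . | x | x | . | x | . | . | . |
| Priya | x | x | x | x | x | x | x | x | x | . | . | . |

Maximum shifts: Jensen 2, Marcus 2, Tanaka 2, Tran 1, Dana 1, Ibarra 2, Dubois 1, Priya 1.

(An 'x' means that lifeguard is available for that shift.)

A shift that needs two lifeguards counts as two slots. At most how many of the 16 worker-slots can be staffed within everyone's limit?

Total capacity across all lifeguards is 2+2+2+1+1+2+1+1 = 12, and 16 slots are needed, so at most 12 can be filled.
An assignment achieving 12: Nov 9→Marcus, Nov 10→Dubois, Nov 11→Jensen, Nov 12→Ibarra, Nov 13→Dana+Priya, Nov 16→Ibarra, Nov 18→Tanaka, Nov 19→Jensen+Tanaka, Nov 20→Marcus+Tran.
Loads: Jensen 2/2, Marcus 2/2, Tanaka 2/2, Tran 1/1, Dana 1/1, Ibarra 2/2, Dubois 1/1, Priya 1/1.

12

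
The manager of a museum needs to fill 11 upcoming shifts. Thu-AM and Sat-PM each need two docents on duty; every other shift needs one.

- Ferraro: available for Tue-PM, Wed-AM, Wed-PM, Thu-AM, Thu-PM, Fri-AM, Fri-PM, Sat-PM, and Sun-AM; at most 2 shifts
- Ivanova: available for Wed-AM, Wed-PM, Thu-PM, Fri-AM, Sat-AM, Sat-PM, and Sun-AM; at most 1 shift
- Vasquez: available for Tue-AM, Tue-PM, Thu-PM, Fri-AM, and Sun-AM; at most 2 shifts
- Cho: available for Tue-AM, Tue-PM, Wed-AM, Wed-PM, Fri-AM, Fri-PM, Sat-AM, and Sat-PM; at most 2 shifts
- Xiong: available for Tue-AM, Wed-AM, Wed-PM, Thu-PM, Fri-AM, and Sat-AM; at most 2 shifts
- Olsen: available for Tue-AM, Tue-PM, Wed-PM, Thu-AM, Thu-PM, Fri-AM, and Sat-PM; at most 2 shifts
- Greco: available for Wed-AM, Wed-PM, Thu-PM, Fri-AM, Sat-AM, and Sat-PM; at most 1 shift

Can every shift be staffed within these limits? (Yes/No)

No

Total capacity is 2+1+2+2+2+2+1 = 12 but 13 worker-slots are needed — infeasible.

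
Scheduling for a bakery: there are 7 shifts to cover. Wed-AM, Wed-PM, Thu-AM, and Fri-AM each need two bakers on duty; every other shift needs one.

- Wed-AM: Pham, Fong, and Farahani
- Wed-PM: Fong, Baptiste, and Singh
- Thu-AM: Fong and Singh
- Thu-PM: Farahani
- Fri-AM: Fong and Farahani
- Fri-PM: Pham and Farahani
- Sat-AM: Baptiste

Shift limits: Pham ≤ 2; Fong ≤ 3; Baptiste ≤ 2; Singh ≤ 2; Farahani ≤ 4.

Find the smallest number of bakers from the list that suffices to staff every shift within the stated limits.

4

11 slots to fill and no one can take more than 4, so at least ⌈11/4⌉ = 3 bakers are needed.
Any 3 bakers together have capacity at most 4+3+2 = 9 < 11 slots, so 3 can never suffice.
Fong, Baptiste, Singh, and Farahani alone can cover everything: Wed-AM→Fong+Farahani, Wed-PM→Baptiste+Singh, Thu-AM→Fong+Singh, Thu-PM→Farahani, Fri-AM→Fong+Farahani, Fri-PM→Farahani, Sat-AM→Baptiste.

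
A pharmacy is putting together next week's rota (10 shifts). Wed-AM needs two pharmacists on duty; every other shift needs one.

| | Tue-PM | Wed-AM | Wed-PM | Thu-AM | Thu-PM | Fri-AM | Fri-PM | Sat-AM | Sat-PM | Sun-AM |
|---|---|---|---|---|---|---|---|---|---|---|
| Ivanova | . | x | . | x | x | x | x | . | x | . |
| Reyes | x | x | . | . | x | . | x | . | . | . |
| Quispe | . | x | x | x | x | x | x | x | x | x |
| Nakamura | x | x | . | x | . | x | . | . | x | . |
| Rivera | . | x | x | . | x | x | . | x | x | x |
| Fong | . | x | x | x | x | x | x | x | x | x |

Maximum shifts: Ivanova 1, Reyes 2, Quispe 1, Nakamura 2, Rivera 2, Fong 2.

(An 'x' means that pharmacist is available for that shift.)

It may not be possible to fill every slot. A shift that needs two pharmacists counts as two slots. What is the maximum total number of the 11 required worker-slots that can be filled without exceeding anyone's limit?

Total capacity across all pharmacists is 1+2+1+2+2+2 = 10, and 11 slots are needed, so at most 10 can be filled.
An assignment achieving 10: Tue-PM→Reyes, Wed-AM→Fong, Wed-PM→Quispe, Thu-AM→Ivanova, Thu-PM→Fong, Fri-AM→Nakamura, Fri-PM→Reyes, Sat-AM→Rivera, Sat-PM→Nakamura, Sun-AM→Rivera.
Loads: Ivanova 1/1, Reyes 2/2, Quispe 1/1, Nakamura 2/2, Rivera 2/2, Fong 2/2.

10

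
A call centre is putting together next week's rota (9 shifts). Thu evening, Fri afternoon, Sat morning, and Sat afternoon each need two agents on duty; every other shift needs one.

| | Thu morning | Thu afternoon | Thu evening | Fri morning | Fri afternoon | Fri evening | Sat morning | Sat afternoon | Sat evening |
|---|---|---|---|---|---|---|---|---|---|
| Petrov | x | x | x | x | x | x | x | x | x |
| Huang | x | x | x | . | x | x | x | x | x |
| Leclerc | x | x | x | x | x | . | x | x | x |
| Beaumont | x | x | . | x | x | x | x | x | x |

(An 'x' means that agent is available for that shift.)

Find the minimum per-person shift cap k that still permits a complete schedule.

With 4 agents and 13 worker-slots to fill, someone must work at least ⌈13/4⌉ = 4 shifts, so k ≥ 4.
k = 4 works: Thu morning→Petrov, Thu afternoon→Huang, Thu evening→Petrov+Huang, Fri morning→Petrov, Fri afternoon→Huang+Leclerc, Fri evening→Petrov, Sat morning→Leclerc+Beaumont, Sat afternoon→Leclerc+Beaumont, Sat evening→Huang.
Loads: Petrov 4, Huang 4, Leclerc 3, Beaumont 2 — all ≤ 4.

4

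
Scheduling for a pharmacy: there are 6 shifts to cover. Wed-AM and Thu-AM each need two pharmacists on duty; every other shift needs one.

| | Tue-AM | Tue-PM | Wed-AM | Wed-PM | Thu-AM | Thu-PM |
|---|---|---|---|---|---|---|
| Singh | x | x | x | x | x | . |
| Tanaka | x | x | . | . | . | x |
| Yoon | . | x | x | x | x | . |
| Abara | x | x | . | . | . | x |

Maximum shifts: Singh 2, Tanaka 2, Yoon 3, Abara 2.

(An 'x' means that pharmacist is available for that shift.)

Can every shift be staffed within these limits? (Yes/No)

Yes

Wed-AM can only be covered by Singh and Yoon, so that assignment is forced.
Thu-AM can only be covered by Singh and Yoon, so that assignment is forced.
One valid schedule: Tue-AM→Tanaka, Tue-PM→Abara, Wed-AM→Singh+Yoon, Wed-PM→Yoon, Thu-AM→Singh+Yoon, Thu-PM→Tanaka.
Loads: Singh 2/2, Tanaka 2/2, Yoon 3/3, Abara 1/2 — all within limits.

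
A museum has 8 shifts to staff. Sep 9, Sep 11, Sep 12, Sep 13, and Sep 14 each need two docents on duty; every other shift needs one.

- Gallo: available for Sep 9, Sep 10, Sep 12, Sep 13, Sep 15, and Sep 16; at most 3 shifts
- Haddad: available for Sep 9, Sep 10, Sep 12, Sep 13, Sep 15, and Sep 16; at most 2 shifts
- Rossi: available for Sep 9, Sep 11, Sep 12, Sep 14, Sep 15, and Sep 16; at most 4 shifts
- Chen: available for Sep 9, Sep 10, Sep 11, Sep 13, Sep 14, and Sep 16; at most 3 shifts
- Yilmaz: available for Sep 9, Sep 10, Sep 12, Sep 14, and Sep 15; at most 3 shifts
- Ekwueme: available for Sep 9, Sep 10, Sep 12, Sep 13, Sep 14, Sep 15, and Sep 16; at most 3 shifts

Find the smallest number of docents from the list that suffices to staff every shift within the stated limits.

4

13 slots to fill and no one can take more than 4, so at least ⌈13/4⌉ = 4 docents are needed.
Gallo, Rossi, Chen, and Yilmaz alone can cover everything: Sep 9→Chen+Yilmaz, Sep 10→Gallo, Sep 11→Rossi+Chen, Sep 12→Gallo+Rossi, Sep 13→Gallo+Chen, Sep 14→Rossi+Yilmaz, Sep 15→Yilmaz, Sep 16→Rossi.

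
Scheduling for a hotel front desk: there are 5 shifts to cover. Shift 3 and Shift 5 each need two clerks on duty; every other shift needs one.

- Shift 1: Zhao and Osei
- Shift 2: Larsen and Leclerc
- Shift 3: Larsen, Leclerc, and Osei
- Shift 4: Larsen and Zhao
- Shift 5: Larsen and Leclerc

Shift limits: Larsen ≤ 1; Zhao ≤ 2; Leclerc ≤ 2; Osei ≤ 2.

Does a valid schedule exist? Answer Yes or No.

Total capacity is 7 and 7 slots are needed, so capacity alone doesn't rule it out.
Shifts {Shift 2, Shift 3, Shift 5} need 5 worker-slots in total, but the clerks available for any of those shifts (Larsen, Leclerc, and Osei) can supply at most 4 among them. So no valid schedule exists.

No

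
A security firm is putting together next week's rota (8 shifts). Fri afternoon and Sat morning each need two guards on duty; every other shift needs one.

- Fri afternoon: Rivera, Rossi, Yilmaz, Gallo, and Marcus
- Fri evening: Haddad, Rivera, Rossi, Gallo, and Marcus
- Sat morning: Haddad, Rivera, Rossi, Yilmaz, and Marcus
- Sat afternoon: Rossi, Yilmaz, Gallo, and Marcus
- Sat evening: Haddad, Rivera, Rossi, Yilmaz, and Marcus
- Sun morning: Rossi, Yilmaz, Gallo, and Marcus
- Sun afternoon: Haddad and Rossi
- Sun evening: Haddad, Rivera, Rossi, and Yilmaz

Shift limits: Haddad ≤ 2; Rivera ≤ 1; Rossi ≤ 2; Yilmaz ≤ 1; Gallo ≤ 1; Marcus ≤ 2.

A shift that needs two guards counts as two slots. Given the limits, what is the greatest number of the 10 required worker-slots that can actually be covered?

9

Total capacity across all guards is 2+1+2+1+1+2 = 9, and 10 slots are needed, so at most 9 can be filled.
An assignment achieving 9: Fri afternoon→Rivera+Yilmaz, Fri evening→Gallo, Sat morning→Marcus, Sat afternoon→Rossi, Sat evening→Marcus, Sun morning→Rossi, Sun afternoon→Haddad, Sun evening→Haddad.
Loads: Haddad 2/2, Rivera 1/1, Rossi 2/2, Yilmaz 1/1, Gallo 1/1, Marcus 2/2.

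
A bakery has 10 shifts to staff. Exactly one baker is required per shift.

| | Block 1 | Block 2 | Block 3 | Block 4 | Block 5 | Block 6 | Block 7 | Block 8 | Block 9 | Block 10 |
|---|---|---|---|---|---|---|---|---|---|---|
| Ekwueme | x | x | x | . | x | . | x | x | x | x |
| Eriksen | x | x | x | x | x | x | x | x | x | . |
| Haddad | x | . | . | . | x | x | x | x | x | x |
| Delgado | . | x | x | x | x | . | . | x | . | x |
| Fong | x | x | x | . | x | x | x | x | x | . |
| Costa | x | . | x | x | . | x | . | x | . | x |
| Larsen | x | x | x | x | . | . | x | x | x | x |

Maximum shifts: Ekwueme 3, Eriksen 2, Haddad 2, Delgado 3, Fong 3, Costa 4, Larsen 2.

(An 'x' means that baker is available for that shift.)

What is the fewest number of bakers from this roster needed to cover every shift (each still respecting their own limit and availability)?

3

10 slots to fill and no one can take more than 4, so at least ⌈10/4⌉ = 3 bakers are needed.
Ekwueme, Delgado, and Costa alone can cover everything: Block 1→Ekwueme, Block 2→Delgado, Block 3→Costa, Block 4→Delgado, Block 5→Delgado, Block 6→Costa, Block 7→Ekwueme, Block 8→Costa, Block 9→Ekwueme, Block 10→Costa.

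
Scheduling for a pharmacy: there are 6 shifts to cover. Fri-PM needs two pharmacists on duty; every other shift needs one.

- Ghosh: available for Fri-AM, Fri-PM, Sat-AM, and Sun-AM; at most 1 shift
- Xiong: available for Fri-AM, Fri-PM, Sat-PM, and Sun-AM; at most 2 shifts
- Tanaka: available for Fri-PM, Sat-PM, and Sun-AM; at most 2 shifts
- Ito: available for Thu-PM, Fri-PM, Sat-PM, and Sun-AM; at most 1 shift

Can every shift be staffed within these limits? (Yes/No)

Total capacity is 1+2+2+1 = 6 but 7 worker-slots are needed — infeasible.

No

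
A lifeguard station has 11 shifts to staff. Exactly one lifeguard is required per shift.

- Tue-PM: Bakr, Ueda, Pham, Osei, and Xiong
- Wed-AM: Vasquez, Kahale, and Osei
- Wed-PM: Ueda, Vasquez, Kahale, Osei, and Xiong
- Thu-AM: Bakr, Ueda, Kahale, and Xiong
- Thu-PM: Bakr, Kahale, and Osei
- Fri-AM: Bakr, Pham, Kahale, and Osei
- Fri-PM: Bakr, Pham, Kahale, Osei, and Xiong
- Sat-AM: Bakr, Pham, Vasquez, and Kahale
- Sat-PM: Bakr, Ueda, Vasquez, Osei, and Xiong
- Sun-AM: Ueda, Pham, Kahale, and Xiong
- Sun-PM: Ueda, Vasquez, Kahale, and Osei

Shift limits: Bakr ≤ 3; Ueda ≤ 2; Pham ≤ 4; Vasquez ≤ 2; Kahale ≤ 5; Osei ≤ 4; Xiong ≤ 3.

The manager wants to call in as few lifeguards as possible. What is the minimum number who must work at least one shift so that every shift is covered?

3

11 slots to fill and no one can take more than 5, so at least ⌈11/5⌉ = 3 lifeguards are needed.
Bakr, Pham, and Kahale alone can cover everything: Tue-PM→Bakr, Wed-AM→Kahale, Wed-PM→Kahale, Thu-AM→Bakr, Thu-PM→Kahale, Fri-AM→Pham, Fri-PM→Pham, Sat-AM→Pham, Sat-PM→Bakr, Sun-AM→Pham, Sun-PM→Kahale.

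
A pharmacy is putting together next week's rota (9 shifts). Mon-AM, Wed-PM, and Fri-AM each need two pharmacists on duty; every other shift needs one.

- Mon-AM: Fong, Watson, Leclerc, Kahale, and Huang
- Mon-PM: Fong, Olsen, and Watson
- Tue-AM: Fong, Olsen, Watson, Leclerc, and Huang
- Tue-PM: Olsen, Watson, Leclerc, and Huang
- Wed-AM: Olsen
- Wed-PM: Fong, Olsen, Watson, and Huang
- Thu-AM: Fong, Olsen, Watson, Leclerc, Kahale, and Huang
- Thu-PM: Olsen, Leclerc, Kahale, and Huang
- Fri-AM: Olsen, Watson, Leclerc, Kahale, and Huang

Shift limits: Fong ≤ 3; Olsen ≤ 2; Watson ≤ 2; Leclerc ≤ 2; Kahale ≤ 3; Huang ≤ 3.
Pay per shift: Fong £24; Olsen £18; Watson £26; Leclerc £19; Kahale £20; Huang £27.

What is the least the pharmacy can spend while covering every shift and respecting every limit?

£258

Wed-AM can only be covered by Olsen, so that assignment is forced.
Picking the cheapest available pharmacist for each shift independently would cost £226, but that ignores the shift limits.
An optimal schedule: Mon-AM→Kahale+Fong, Mon-PM→Olsen, Tue-AM→Fong, Tue-PM→Leclerc, Wed-AM→Olsen, Wed-PM→Fong+Watson, Thu-AM→Kahale, Thu-PM→Leclerc, Fri-AM→Kahale+Watson.
Total: 20 + 24 + 18 + 24 + 19 + 18 + 24 + 26 + 20 + 19 + 20 + 26 = £258.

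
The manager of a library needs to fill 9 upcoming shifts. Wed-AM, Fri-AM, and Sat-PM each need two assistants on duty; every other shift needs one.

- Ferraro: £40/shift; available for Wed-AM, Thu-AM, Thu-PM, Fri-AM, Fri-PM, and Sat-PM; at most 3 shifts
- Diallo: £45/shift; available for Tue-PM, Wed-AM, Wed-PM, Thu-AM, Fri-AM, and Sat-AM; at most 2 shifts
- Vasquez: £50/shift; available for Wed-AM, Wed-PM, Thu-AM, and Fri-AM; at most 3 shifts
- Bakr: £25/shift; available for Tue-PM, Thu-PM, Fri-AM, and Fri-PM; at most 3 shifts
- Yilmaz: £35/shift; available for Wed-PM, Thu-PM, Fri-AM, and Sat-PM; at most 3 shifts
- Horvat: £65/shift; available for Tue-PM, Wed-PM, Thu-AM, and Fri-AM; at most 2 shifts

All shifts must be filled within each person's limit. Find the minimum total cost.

Sat-AM can only be covered by Diallo, so that assignment is forced.
Sat-PM can only be covered by Ferraro and Yilmaz, so that assignment is forced.
Picking the cheapest available assistant for each shift independently would cost £415, but that ignores the shift limits.
An optimal schedule: Tue-PM→Bakr, Wed-AM→Ferraro+Diallo, Wed-PM→Yilmaz, Thu-AM→Ferraro, Thu-PM→Bakr, Fri-AM→Yilmaz+Vasquez, Fri-PM→Bakr, Sat-AM→Diallo, Sat-PM→Yilmaz+Ferraro.
Total: 25 + 40 + 45 + 35 + 40 + 25 + 35 + 50 + 25 + 45 + 35 + 40 = £440.

£440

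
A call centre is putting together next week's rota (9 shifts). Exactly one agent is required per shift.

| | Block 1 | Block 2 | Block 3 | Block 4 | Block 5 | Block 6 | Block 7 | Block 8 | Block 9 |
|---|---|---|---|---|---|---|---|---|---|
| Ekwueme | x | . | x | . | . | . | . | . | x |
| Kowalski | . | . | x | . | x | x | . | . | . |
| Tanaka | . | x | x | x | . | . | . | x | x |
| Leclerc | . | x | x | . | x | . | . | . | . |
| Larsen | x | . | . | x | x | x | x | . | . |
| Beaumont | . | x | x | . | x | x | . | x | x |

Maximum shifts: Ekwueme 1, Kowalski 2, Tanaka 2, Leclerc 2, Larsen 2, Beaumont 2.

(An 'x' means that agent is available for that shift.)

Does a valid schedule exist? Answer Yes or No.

Block 7 can only be covered by Larsen, so that assignment is forced.
One valid schedule: Block 1→Ekwueme, Block 2→Leclerc, Block 3→Leclerc, Block 4→Tanaka, Block 5→Kowalski, Block 6→Kowalski, Block 7→Larsen, Block 8→Tanaka, Block 9→Beaumont.
Loads: Ekwueme 1/1, Kowalski 2/2, Tanaka 2/2, Leclerc 2/2, Larsen 1/2, Beaumont 1/2 — all within limits.

Yes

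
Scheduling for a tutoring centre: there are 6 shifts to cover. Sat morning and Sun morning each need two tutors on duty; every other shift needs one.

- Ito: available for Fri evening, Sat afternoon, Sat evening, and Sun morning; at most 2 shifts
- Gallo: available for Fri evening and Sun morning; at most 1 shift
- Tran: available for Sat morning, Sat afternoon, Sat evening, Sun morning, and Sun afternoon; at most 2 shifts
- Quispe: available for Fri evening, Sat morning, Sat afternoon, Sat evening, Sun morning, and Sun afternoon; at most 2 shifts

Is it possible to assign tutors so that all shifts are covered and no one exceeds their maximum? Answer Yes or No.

Total capacity is 2+1+2+2 = 7 but 8 worker-slots are needed — infeasible.

No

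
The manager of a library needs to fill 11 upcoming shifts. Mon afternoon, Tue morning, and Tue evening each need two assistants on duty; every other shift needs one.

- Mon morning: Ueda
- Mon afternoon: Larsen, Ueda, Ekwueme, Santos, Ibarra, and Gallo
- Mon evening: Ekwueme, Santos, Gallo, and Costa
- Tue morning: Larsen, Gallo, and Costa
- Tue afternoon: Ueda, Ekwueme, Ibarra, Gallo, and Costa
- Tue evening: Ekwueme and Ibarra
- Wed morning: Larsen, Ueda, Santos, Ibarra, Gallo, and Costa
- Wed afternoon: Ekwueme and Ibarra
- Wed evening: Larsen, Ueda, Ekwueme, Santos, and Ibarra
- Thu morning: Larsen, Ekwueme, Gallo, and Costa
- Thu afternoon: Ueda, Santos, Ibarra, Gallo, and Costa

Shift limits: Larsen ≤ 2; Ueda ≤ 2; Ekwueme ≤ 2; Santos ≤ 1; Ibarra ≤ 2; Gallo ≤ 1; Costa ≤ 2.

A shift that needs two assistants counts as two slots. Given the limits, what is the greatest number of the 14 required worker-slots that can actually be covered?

Total capacity across all assistants is 2+2+2+1+2+1+2 = 12, and 14 slots are needed, so at most 12 can be filled.
An assignment achieving 12: Mon morning→Ueda, Mon evening→Santos, Tue morning→Larsen+Gallo, Tue afternoon→Ueda, Tue evening→Ekwueme+Ibarra, Wed morning→Costa, Wed afternoon→Ekwueme, Wed evening→Ibarra, Thu morning→Larsen, Thu afternoon→Costa.
Loads: Larsen 2/2, Ueda 2/2, Ekwueme 2/2, Santos 1/1, Ibarra 2/2, Gallo 1/1, Costa 2/2.

12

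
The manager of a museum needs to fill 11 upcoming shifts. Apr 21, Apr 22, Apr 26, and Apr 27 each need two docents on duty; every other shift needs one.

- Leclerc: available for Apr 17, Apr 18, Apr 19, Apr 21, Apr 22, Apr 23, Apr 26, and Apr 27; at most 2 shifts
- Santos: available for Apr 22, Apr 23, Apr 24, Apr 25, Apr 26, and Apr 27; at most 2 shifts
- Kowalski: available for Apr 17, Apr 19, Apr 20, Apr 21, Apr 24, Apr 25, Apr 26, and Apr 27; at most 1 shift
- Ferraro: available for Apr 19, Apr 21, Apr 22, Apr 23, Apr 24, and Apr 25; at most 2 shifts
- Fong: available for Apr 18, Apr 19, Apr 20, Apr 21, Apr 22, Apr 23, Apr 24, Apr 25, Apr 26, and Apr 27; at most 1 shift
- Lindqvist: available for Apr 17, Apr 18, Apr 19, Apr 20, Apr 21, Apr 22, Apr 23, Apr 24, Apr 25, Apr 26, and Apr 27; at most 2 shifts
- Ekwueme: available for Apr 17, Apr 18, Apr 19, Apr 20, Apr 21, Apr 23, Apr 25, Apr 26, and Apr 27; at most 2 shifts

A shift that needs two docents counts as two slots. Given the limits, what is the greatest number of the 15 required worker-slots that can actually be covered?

Total capacity across all docents is 2+2+1+2+1+2+2 = 12, and 15 slots are needed, so at most 12 can be filled.
An assignment achieving 12: Apr 17→Leclerc, Apr 18→Leclerc, Apr 19→Ferraro, Apr 20→Kowalski, Apr 21→Fong+Lindqvist, Apr 22→Santos+Ferraro, Apr 23→Lindqvist, Apr 24→Santos, Apr 25→Ekwueme, Apr 26→Ekwueme.
Loads: Leclerc 2/2, Santos 2/2, Kowalski 1/1, Ferraro 2/2, Fong 1/1, Lindqvist 2/2, Ekwueme 2/2.

12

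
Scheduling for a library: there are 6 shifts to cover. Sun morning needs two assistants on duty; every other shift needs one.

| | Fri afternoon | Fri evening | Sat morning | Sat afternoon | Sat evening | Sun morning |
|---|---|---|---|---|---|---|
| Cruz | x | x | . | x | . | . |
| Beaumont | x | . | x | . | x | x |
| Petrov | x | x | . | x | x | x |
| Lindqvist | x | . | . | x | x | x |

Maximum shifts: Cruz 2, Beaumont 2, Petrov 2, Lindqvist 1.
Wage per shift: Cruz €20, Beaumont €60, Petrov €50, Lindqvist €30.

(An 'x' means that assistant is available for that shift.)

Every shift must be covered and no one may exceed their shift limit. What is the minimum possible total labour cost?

Sat morning can only be covered by Beaumont, so that assignment is forced.
Picking the cheapest available assistant for each shift independently would cost €230, but that ignores the shift limits.
An optimal schedule: Fri afternoon→Petrov, Fri evening→Cruz, Sat morning→Beaumont, Sat afternoon→Cruz, Sat evening→Beaumont, Sun morning→Petrov+Lindqvist.
Total: 50 + 20 + 60 + 20 + 60 + 50 + 30 = €290.

€290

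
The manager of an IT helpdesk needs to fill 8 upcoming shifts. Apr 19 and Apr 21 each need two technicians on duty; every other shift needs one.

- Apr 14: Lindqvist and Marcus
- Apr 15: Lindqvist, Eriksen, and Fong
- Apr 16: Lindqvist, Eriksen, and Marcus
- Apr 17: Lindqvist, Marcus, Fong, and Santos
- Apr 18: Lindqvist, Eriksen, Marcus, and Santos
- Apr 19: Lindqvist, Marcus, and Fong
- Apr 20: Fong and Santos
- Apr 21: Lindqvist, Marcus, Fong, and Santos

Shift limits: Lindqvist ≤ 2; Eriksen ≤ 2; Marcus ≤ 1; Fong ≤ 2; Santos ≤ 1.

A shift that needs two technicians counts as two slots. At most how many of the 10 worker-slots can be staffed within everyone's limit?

8

Total capacity across all technicians is 2+2+1+2+1 = 8, and 10 slots are needed, so at most 8 can be filled.
An assignment achieving 8: Apr 14→Lindqvist, Apr 15→Lindqvist, Apr 16→Eriksen, Apr 17→Santos, Apr 18→Eriksen, Apr 19→Marcus+Fong, Apr 20→Fong.
Loads: Lindqvist 2/2, Eriksen 2/2, Marcus 1/1, Fong 2/2, Santos 1/1.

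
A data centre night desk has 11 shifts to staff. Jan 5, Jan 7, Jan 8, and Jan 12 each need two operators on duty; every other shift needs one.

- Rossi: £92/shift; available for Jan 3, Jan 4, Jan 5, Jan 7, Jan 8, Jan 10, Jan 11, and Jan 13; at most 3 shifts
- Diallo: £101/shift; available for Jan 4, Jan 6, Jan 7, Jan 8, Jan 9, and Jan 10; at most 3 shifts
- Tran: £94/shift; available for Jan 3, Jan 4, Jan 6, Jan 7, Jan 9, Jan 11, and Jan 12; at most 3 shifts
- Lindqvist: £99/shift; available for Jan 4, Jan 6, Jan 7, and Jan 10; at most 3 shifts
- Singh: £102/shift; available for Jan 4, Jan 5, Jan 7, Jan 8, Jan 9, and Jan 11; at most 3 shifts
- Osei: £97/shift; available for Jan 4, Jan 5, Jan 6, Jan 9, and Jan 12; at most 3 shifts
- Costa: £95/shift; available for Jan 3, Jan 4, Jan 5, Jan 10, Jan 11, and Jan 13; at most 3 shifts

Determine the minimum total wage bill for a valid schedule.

£1433

Jan 12 can only be covered by Tran and Osei, so that assignment is forced.
Picking the cheapest available operator for each shift independently would cost £1405, but that ignores the shift limits.
An optimal schedule: Jan 3→Rossi, Jan 4→Lindqvist, Jan 5→Costa+Osei, Jan 6→Tran, Jan 7→Tran+Lindqvist, Jan 8→Rossi+Diallo, Jan 9→Osei, Jan 10→Costa, Jan 11→Costa, Jan 12→Tran+Osei, Jan 13→Rossi.
Total: 92 + 99 + 95 + 97 + 94 + 94 + 99 + 92 + 101 + 97 + 95 + 95 + 94 + 97 + 92 = £1433.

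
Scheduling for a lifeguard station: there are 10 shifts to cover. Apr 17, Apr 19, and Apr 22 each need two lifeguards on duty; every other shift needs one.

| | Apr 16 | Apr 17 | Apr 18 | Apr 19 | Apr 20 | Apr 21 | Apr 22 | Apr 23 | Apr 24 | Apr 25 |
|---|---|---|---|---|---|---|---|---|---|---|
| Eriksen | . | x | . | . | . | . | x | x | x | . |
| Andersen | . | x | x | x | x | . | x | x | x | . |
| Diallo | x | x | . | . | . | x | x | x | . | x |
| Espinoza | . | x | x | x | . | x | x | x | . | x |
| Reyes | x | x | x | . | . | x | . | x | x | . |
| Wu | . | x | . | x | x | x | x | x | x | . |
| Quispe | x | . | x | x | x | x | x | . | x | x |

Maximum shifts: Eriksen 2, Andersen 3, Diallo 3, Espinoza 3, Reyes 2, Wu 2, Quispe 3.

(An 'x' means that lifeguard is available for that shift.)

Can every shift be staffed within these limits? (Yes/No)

One valid schedule: Apr 16→Diallo, Apr 17→Espinoza+Reyes, Apr 18→Andersen, Apr 19→Andersen+Espinoza, Apr 20→Andersen, Apr 21→Diallo, Apr 22→Espinoza+Wu, Apr 23→Eriksen, Apr 24→Eriksen, Apr 25→Diallo.
Loads: Eriksen 2/2, Andersen 3/3, Diallo 3/3, Espinoza 3/3, Reyes 1/2, Wu 1/2, Quispe 0/3 — all within limits.

Yes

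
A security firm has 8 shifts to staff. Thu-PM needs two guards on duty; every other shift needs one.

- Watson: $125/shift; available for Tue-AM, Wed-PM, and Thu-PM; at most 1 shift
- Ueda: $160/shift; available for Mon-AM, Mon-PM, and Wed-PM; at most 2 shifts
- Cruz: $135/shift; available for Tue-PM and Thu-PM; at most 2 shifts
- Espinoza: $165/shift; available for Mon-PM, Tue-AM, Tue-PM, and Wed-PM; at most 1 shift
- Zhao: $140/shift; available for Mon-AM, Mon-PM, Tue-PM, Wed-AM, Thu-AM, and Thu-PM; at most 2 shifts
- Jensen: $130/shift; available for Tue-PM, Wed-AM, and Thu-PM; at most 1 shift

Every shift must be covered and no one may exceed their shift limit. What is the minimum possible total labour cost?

Thu-AM can only be covered by Zhao, so that assignment is forced.
Picking the cheapest available guard for each shift independently would cost $1185, but that ignores the shift limits.
An optimal schedule: Mon-AM→Ueda, Mon-PM→Ueda, Tue-AM→Watson, Tue-PM→Cruz, Wed-AM→Zhao, Wed-PM→Espinoza, Thu-AM→Zhao, Thu-PM→Cruz+Jensen.
Total: 160 + 160 + 125 + 135 + 140 + 165 + 140 + 135 + 130 = $1290.

$1290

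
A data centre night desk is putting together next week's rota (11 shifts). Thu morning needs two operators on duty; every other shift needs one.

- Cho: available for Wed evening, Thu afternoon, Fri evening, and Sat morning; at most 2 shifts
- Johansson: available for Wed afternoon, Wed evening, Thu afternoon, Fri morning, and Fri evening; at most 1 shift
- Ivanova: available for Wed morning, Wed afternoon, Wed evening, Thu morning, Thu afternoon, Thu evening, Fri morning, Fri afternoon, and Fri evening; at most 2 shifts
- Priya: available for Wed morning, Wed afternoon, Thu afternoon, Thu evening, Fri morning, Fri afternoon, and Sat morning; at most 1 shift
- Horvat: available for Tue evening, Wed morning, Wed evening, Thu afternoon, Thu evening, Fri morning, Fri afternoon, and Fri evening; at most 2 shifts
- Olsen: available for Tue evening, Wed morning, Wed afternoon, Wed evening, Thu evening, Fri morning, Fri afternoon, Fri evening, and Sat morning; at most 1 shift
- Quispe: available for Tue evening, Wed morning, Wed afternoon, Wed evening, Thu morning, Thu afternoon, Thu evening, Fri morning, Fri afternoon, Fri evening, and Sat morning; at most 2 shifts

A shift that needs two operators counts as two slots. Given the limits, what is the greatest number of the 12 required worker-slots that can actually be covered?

Total capacity across all operators is 2+1+2+1+2+1+2 = 11, and 12 slots are needed, so at most 11 can be filled.
An assignment achieving 11: Tue evening→Horvat, Wed morning→Ivanova, Wed afternoon→Johansson, Wed evening→Cho, Thu morning→Ivanova+Quispe, Thu afternoon→Quispe, Thu evening→Priya, Fri morning→Olsen, Fri afternoon→Horvat, Sat morning→Cho.
Loads: Cho 2/2, Johansson 1/1, Ivanova 2/2, Priya 1/1, Horvat 2/2, Olsen 1/1, Quispe 2/2.

11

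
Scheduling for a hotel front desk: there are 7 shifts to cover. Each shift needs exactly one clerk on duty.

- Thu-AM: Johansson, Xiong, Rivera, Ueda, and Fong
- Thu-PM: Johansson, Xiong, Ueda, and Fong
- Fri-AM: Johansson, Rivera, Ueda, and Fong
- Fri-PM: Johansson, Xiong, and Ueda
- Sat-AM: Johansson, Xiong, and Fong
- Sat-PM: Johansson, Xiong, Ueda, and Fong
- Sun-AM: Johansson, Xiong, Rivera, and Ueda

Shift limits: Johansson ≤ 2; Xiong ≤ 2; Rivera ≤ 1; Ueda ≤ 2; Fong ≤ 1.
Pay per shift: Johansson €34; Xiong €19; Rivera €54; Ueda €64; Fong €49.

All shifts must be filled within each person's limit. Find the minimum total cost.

Picking the cheapest available clerk for each shift independently would cost €148, but that ignores the shift limits.
An optimal schedule: Thu-AM→Ueda, Thu-PM→Johansson, Fri-AM→Johansson, Fri-PM→Xiong, Sat-AM→Xiong, Sat-PM→Fong, Sun-AM→Rivera.
Total: 64 + 34 + 34 + 19 + 19 + 49 + 54 = €273.

€273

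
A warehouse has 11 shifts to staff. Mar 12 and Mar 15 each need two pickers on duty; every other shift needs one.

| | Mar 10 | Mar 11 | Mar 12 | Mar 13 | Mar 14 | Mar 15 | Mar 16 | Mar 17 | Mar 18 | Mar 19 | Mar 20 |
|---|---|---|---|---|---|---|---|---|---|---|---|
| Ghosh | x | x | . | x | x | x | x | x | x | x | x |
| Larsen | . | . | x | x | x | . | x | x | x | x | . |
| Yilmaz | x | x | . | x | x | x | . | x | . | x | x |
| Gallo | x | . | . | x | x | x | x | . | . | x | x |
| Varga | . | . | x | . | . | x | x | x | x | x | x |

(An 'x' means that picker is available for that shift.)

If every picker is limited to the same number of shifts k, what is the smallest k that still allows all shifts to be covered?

3

With 5 pickers and 13 worker-slots to fill, someone must work at least ⌈13/5⌉ = 3 shifts, so k ≥ 3.
k = 3 works: Mar 10→Ghosh, Mar 11→Ghosh, Mar 12→Larsen+Varga, Mar 13→Larsen, Mar 14→Larsen, Mar 15→Gallo+Varga, Mar 16→Gallo, Mar 17→Yilmaz, Mar 18→Ghosh, Mar 19→Yilmaz, Mar 20→Yilmaz.
Loads: Ghosh 3, Larsen 3, Yilmaz 3, Gallo 2, Varga 2 — all ≤ 3.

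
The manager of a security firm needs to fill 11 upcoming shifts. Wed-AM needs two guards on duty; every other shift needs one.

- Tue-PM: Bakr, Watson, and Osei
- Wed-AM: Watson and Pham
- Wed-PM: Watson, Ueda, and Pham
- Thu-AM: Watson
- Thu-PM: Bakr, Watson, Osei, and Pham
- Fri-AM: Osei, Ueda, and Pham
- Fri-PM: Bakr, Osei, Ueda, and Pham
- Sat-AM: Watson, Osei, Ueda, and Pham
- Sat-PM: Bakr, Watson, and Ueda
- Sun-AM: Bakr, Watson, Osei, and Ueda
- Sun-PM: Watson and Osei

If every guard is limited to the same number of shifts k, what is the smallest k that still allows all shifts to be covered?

3

With 5 guards and 12 worker-slots to fill, someone must work at least ⌈12/5⌉ = 3 shifts, so k ≥ 3.
k = 3 works: Tue-PM→Bakr, Wed-AM→Watson+Pham, Wed-PM→Ueda, Thu-AM→Watson, Thu-PM→Bakr, Fri-AM→Osei, Fri-PM→Osei, Sat-AM→Osei, Sat-PM→Bakr, Sun-AM→Ueda, Sun-PM→Watson.
Loads: Bakr 3, Watson 3, Osei 3, Ueda 2, Pham 1 — all ≤ 3.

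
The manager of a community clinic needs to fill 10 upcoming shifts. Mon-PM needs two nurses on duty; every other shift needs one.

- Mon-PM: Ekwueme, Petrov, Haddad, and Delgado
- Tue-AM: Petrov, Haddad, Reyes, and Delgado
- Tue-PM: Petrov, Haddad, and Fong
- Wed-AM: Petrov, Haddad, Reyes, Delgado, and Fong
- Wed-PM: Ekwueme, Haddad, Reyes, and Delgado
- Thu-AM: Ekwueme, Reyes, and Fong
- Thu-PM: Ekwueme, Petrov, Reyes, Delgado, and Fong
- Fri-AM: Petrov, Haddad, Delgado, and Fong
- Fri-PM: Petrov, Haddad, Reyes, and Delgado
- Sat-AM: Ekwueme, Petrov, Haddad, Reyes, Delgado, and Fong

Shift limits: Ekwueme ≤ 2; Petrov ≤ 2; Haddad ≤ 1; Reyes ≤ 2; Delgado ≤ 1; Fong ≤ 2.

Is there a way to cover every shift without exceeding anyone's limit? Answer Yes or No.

No

Total capacity is 2+2+1+2+1+2 = 10 but 11 worker-slots are needed — infeasible.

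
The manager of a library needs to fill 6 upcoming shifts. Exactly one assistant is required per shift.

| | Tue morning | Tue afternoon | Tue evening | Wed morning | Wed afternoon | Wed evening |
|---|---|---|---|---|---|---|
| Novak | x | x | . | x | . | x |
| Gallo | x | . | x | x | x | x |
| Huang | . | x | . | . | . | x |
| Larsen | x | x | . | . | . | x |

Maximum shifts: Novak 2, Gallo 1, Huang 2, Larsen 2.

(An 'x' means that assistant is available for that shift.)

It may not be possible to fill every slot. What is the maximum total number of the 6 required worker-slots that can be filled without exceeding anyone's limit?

Total capacity across all assistants is 2+1+2+2 = 7, and 6 slots are needed, so at most 6 can be filled.
Shifts {Tue evening, Wed afternoon} need 2 slots but only Gallo are available for them, supplying at most 1 — so at least 1 slot must go unfilled.
An assignment achieving 5: Tue morning→Novak, Tue afternoon→Huang, Tue evening→Gallo, Wed morning→Novak, Wed evening→Huang.
Loads: Novak 2/2, Gallo 1/1, Huang 2/2, Larsen 0/2.

5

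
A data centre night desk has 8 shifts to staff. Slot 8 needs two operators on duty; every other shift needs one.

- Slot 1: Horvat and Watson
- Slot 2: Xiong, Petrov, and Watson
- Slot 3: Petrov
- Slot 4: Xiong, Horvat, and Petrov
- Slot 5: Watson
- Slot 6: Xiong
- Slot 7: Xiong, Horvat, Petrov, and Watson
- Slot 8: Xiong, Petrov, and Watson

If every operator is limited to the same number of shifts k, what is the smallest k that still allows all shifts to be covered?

With 4 operators and 9 worker-slots to fill, someone must work at least ⌈9/4⌉ = 3 shifts, so k ≥ 3.
k = 3 works: Slot 1→Horvat, Slot 2→Xiong, Slot 3→Petrov, Slot 4→Xiong, Slot 5→Watson, Slot 6→Xiong, Slot 7→Horvat, Slot 8→Petrov+Watson.
Loads: Xiong 3, Horvat 2, Petrov 2, Watson 2 — all ≤ 3.

3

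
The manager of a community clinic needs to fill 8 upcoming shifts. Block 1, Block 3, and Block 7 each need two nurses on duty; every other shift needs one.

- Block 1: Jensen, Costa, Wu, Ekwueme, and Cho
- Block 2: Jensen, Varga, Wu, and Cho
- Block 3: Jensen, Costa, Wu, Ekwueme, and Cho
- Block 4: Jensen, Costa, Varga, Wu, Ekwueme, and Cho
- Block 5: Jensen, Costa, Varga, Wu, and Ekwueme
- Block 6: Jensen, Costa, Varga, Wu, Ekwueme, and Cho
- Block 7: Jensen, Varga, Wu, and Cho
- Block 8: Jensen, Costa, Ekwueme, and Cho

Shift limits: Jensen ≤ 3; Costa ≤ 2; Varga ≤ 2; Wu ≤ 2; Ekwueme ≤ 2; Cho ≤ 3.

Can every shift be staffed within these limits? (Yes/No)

One valid schedule: Block 1→Wu+Ekwueme, Block 2→Jensen, Block 3→Ekwueme+Cho, Block 4→Costa, Block 5→Jensen, Block 6→Costa, Block 7→Varga+Wu, Block 8→Jensen.
Loads: Jensen 3/3, Costa 2/2, Varga 1/2, Wu 2/2, Ekwueme 2/2, Cho 1/3 — all within limits.

Yes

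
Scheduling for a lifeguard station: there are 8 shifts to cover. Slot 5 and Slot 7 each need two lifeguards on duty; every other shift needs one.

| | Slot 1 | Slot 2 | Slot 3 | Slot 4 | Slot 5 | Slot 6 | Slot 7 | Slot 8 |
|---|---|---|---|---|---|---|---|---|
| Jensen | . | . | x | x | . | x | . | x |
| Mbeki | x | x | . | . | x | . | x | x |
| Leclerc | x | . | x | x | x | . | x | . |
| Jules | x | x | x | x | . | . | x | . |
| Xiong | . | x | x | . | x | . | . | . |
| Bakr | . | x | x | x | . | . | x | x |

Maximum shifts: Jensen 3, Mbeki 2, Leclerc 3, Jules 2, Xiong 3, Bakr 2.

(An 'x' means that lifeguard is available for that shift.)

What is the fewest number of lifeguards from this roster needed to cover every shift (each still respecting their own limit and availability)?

10 slots to fill and no one can take more than 3, so at least ⌈10/3⌉ = 4 lifeguards are needed.
Jensen, Mbeki, Leclerc, and Jules alone can cover everything: Slot 1→Leclerc, Slot 2→Mbeki, Slot 3→Jensen, Slot 4→Jules, Slot 5→Mbeki+Leclerc, Slot 6→Jensen, Slot 7→Leclerc+Jules, Slot 8→Jensen.

4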